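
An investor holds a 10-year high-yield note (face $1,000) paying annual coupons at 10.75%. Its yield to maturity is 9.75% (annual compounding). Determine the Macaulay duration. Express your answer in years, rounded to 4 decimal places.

6.6955 years

Periodic yield y = 0.0975. Discount each cash flow and weight by its year:
  t   CF        PV=CF/(1+0.0975)^t    t·PV
  1       107.50        97.9499        97.9499
  2       107.50        89.2482       178.4964
  3       107.50        81.3195       243.9586
  4       107.50        74.0952       296.3810
  5       107.50        67.5128       337.5638
  6       107.50        61.5150       369.0902
  7       107.50        56.0501       392.3510
  8       107.50        51.0707       408.5660
  9       107.50        46.5337       418.8034
  10    1,107.50       436.8159     4,368.1591
  Σ                  1,062.1112     7,111.3194
Price P = Σ PV = 1,062.1112.
Macaulay duration = Σ(t·PV) / P = 7,111.3194 / 1,062.1112 = 6.69546 years.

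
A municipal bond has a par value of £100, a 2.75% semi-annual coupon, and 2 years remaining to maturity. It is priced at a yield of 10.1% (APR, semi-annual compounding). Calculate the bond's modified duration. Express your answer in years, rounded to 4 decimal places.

Periodic yield y = 0.0505. First find Macaulay duration:
  t   CF        PV=CF/(1+0.0505)^t    t·PV
  1        1.375         1.3089         1.3089
  2        1.375         1.2460         2.4920
  3        1.375         1.1861         3.5582
  4      101.375        83.2428       332.9712
  Σ                     86.9838       340.3303
P = 86.9838; Macaulay duration = 340.3303 / 86.9838 = 3.91257 half-year periods = 1.95629 years.
Modified duration = D_Mac / (1 + y) = 1.95629 / 1.0505 = 1.86224 years.

1.8622 years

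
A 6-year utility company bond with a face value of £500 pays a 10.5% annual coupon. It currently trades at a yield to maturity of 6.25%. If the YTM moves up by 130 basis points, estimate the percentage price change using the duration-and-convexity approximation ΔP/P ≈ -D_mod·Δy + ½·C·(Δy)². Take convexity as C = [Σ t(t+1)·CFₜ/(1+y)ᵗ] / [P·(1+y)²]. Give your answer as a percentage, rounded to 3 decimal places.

With y = 0.0625:
  t   CF        PV=CF/(1+0.0625)^t    t·PV        t(t+1)·PV
  1        52.50        49.4118        49.4118          98.8235
  2        52.50        46.5052        93.0104         279.0311
  3        52.50        43.7696       131.3088         525.2351
  4        52.50        41.1949       164.7796         823.8982
  5        52.50        38.7717       193.8584       1,163.1504
  6       552.50       384.0243     2,304.1455      16,129.0185
  Σ                    603.6774     2,936.5145      19,019.1568
P = 603.6774; D_Mac = 4.86438 yrs; D_mod = 4.57824 yrs; C = 27.90798.
Duration effect: -4.57824 × (+0.013) = -0.059517
Convexity effect: 0.5 × 27.90798 × (0.013)² = +0.0023582
ΔP/P ≈ -0.059517 + 0.0023582 = -0.057159 = -5.7159%.

-5.716%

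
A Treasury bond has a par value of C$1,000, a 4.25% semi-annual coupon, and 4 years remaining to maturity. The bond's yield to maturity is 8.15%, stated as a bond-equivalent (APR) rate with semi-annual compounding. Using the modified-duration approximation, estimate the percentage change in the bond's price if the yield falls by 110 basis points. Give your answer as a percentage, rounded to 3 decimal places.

+3.906%

Periodic yield y = 0.04075. Modified duration first:
  t   CF        PV=CF/(1+0.04075)^t    t·PV
  1        21.25        20.4180        20.4180
  2        21.25        19.6185        39.2370
  3        21.25        18.8504        56.5511
  4        21.25        18.1123        72.4491
  5        21.25        17.4031        87.0155
  6        21.25        16.7217       100.3302
  7        21.25        16.0670       112.4688
  8     1,021.25       741.9262     5,935.4097
  Σ                    869.1171     6,423.8794
P = 869.1171; D_Mac = 7.39127 half-year periods = 3.69564 yrs; D_mod = 3.69564/(1+0.04075) = 3.55093 yrs.
ΔP/P ≈ -D_mod · Δy = -3.55093 × (-0.011) = +0.039060 = +3.9060%.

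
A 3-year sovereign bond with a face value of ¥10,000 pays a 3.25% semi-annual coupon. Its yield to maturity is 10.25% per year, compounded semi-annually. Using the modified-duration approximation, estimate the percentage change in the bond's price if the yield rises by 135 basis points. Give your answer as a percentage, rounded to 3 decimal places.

-3.683%

Periodic yield y = 0.05125. Modified duration first:
  t   CF        PV=CF/(1+0.05125)^t    t·PV
  1       162.50       154.5779       154.5779
  2       162.50       147.0420       294.0840
  3       162.50       139.8735       419.6204
  4       162.50       133.0544       532.2177
  5       162.50       126.5678       632.8391
  6    10,162.50     7,529.4717    45,176.8302
  Σ                  8,230.5873    47,210.1693
P = 8,230.5873; D_Mac = 5.73594 half-year periods = 2.86797 yrs; D_mod = 2.86797/(1+0.05125) = 2.72815 yrs.
ΔP/P ≈ -D_mod · Δy = -2.72815 × (+0.0135) = -0.036830 = -3.6830%.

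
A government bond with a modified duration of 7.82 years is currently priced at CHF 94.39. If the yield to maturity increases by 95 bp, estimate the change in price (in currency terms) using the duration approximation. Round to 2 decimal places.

Duration approximation: ΔP/P ≈ -D_mod · Δy = -7.82 × (+0.0095) = -0.074290.
ΔP ≈ 94.39 × (-0.074290) = -7.0122331.

-CHF 7.01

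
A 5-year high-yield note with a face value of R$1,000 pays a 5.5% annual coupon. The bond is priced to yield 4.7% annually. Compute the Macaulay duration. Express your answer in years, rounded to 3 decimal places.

4.515 years

Periodic yield y = 0.047. Discount each cash flow and weight by its year:
  t   CF        PV=CF/(1+0.047)^t    t·PV
  1        55.00        52.5310        52.5310
  2        55.00        50.1729       100.3458
  3        55.00        47.9206       143.7619
  4        55.00        45.7695       183.0779
  5     1,055.00       838.5309     4,192.6543
  Σ                  1,034.9249     4,672.3710
Price P = Σ PV = 1,034.9249.
Macaulay duration = Σ(t·PV) / P = 4,672.3710 / 1,034.9249 = 4.51470 years.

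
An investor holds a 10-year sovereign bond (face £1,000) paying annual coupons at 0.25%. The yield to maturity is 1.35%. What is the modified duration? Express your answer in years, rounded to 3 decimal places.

Periodic yield y = 0.0135. First find Macaulay duration:
  t   CF        PV=CF/(1+0.0135)^t    t·PV
  1         2.50         2.4667         2.4667
  2         2.50         2.4338         4.8677
  3         2.50         2.4014         7.2043
  4         2.50         2.3694         9.4777
  5         2.50         2.3379        11.6894
  6         2.50         2.3067        13.8404
  7         2.50         2.2760        15.9321
  8         2.50         2.2457        17.9655
  9         2.50         2.2158        19.9420
  10    1,002.50       876.6916     8,766.9161
  Σ                    897.7451     8,870.3019
P = 897.7451; Macaulay duration = 8,870.3019 / 897.7451 = 9.88065 years.
Modified duration = D_Mac / (1 + y) = 9.88065 / 1.0135 = 9.74903 years.

9.749 years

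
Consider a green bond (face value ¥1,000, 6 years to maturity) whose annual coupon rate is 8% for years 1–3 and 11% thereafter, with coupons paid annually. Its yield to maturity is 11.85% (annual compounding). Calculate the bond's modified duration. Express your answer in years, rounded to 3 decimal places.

4.374 years

Periodic yield y = 0.1185. First find Macaulay duration:
  t   CF        PV=CF/(1+0.1185)^t    t·PV
  1        80.00        71.5244        71.5244
  2        80.00        63.9467       127.8934
  3        80.00        57.1718       171.5155
  4       110.00        70.2827       281.1310
  5       110.00        62.8366       314.1830
  6     1,110.00       566.9008     3,401.4046
  Σ                    892.6630     4,367.6519
P = 892.6630; Macaulay duration = 4,367.6519 / 892.6630 = 4.89283 years.
Modified duration = D_Mac / (1 + y) = 4.89283 / 1.1185 = 4.37446 years.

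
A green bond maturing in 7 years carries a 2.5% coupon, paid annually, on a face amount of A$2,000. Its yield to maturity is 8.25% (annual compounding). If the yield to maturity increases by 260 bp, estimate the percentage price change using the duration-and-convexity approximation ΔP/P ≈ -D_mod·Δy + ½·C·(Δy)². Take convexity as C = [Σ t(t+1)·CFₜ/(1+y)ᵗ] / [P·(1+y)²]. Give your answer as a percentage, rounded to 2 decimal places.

-13.92%

With y = 0.0825:
  t   CF        PV=CF/(1+0.0825)^t    t·PV        t(t+1)·PV
  1        50.00        46.1894        46.1894          92.3788
  2        50.00        42.6692        85.3383         256.0150
  3        50.00        39.4172       118.2517         473.0070
  4        50.00        36.4132       145.6526         728.2632
  5        50.00        33.6380       168.1901       1,009.1407
  6        50.00        31.0744       186.4463       1,305.1243
  7     2,050.00     1,176.9514     8,238.6597      65,909.2778
  Σ                  1,406.3528     8,988.7283      69,773.2068
P = 1,406.3528; D_Mac = 6.39152 yrs; D_mod = 5.90440 yrs; C = 42.33881.
Duration effect: -5.90440 × (+0.026) = -0.153515
Convexity effect: 0.5 × 42.33881 × (0.026)² = +0.0143105
ΔP/P ≈ -0.153515 + 0.0143105 = -0.139204 = -13.9204%.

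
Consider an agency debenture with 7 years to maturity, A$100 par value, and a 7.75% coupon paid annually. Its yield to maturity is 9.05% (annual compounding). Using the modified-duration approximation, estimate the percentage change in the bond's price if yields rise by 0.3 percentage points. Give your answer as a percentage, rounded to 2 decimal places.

Periodic yield y = 0.0905. Modified duration first:
  t   CF        PV=CF/(1+0.0905)^t    t·PV
  1         7.75         7.1068         7.1068
  2         7.75         6.5170        13.0341
  3         7.75         5.9762        17.9286
  4         7.75         5.4802        21.9209
  5         7.75         5.0254        25.1272
  6         7.75         4.6084        27.6502
  7       107.75        58.7540       411.2781
  Σ                     93.4681       524.0460
P = 93.4681; D_Mac = 5.60668 yrs; D_mod = 5.60668/(1+0.0905) = 5.14139 yrs.
ΔP/P ≈ -D_mod · Δy = -5.14139 × (+0.003) = -0.015424 = -1.5424%.

-1.54%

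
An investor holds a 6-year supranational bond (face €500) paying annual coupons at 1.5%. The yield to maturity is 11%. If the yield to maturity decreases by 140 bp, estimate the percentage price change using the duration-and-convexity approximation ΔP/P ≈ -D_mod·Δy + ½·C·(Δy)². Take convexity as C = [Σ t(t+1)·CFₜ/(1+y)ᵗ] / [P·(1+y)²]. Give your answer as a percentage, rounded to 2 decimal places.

With y = 0.11:
  t   CF        PV=CF/(1+0.11)^t    t·PV        t(t+1)·PV
  1         7.50         6.7568         6.7568          13.5135
  2         7.50         6.0872        12.1743          36.5230
  3         7.50         5.4839        16.4518          65.8072
  4         7.50         4.9405        19.7619          98.8096
  5         7.50         4.4509        22.2544         133.5265
  6       507.50       271.3302     1,627.9813      11,395.8694
  Σ                    299.0495     1,705.3806      11,744.0494
P = 299.0495; D_Mac = 5.70267 yrs; D_mod = 5.13754 yrs; C = 31.87344.
Duration effect: -5.13754 × (-0.014) = +0.071926
Convexity effect: 0.5 × 31.87344 × (-0.014)² = +0.0031236
ΔP/P ≈ +0.071926 + 0.0031236 = +0.075049 = +7.5049%.

+7.50%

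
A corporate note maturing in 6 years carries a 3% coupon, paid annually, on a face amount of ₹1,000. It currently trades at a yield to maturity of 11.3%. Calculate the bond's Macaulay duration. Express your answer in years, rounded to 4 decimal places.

Periodic yield y = 0.113. Discount each cash flow and weight by its year:
  t   CF        PV=CF/(1+0.113)^t    t·PV
  1        30.00        26.9542        26.9542
  2        30.00        24.2176        48.4352
  3        30.00        21.7588        65.2765
  4        30.00        19.5497        78.1989
  5        30.00        17.5649        87.8244
  6     1,030.00       541.8340     3,251.0039
  Σ                    651.8792     3,557.6931
Price P = Σ PV = 651.8792.
Macaulay duration = Σ(t·PV) / P = 3,557.6931 / 651.8792 = 5.45760 years.

5.4576 years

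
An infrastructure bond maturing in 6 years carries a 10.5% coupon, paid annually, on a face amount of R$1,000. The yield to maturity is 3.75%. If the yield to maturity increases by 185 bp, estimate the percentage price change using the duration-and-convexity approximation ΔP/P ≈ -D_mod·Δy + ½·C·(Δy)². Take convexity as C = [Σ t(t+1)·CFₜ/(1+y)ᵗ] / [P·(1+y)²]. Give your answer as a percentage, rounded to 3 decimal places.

-8.287%

With y = 0.0375:
  t   CF        PV=CF/(1+0.0375)^t    t·PV        t(t+1)·PV
  1       105.00       101.2048       101.2048         202.4096
  2       105.00        97.5468       195.0936         585.2809
  3       105.00        94.0210       282.0631       1,128.2523
  4       105.00        90.6227       362.4907       1,812.4535
  5       105.00        87.3472       436.7358       2,620.4147
  6     1,105.00       885.9998     5,315.9991      37,211.9935
  Σ                  1,356.7423     6,693.5871      43,560.8045
P = 1,356.7423; D_Mac = 4.93357 yrs; D_mod = 4.75525 yrs; C = 29.82787.
Duration effect: -4.75525 × (+0.0185) = -0.087972
Convexity effect: 0.5 × 29.82787 × (0.0185)² = +0.0051043
ΔP/P ≈ -0.087972 + 0.0051043 = -0.082868 = -8.2868%.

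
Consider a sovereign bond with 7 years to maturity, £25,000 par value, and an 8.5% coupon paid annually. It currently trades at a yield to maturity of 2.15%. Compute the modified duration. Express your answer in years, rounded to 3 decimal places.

Periodic yield y = 0.0215. First find Macaulay duration:
  t   CF        PV=CF/(1+0.0215)^t    t·PV
  1     2,125.00     2,080.2741     2,080.2741
  2     2,125.00     2,036.4896     4,072.9792
  3     2,125.00     1,993.6266     5,980.8798
  4     2,125.00     1,951.6658     7,806.6632
  5     2,125.00     1,910.5881     9,552.9407
  6     2,125.00     1,870.3751    11,222.2505
  7    27,125.00    23,372.2837   163,605.9862
  Σ                 35,215.3031   204,321.9737
P = 35,215.3031; Macaulay duration = 204,321.9737 / 35,215.3031 = 5.80208 years.
Modified duration = D_Mac / (1 + y) = 5.80208 / 1.0215 = 5.67996 years.

5.680 years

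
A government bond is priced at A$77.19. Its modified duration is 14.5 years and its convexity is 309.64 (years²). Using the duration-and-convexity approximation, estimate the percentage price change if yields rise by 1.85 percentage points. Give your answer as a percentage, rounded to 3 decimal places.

-21.526%

Duration effect: -D_mod·Δy = -14.5 × (+0.0185) = -0.268250
Convexity effect: ½·C·(Δy)² = 0.5 × 309.64 × (0.0185)² = +0.052987145
ΔP/P ≈ -0.268250 + 0.052987145 = -0.215262855
= -21.5262855%.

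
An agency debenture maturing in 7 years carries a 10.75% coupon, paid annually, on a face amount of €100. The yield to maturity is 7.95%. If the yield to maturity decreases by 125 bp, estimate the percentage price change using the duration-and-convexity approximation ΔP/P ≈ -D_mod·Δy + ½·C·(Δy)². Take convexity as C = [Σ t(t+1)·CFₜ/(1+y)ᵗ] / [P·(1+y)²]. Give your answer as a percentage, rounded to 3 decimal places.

With y = 0.0795:
  t   CF        PV=CF/(1+0.0795)^t    t·PV        t(t+1)·PV
  1        10.75         9.9583         9.9583          19.9166
  2        10.75         9.2249        18.4499          55.3496
  3        10.75         8.5456        25.6367         102.5467
  4        10.75         7.9162        31.6649         158.3244
  5        10.75         7.3332        36.6661         219.9969
  6        10.75         6.7932        40.7590         285.3132
  7       110.75        64.8314       453.8196       3,630.5568
  Σ                    114.6028       616.9545       4,472.0042
P = 114.6028; D_Mac = 5.38342 yrs; D_mod = 4.98695 yrs; C = 33.48588.
Duration effect: -4.98695 × (-0.0125) = +0.062337
Convexity effect: 0.5 × 33.48588 × (-0.0125)² = +0.0026161
ΔP/P ≈ +0.062337 + 0.0026161 = +0.064953 = +6.4953%.

+6.495%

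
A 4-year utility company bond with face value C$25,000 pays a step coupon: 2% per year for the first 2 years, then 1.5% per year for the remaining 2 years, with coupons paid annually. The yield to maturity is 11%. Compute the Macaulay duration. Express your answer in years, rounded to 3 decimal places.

Periodic yield y = 0.11. Discount each cash flow and weight by its year:
  t   CF        PV=CF/(1+0.11)^t    t·PV
  1       500.00       450.4505       450.4505
  2       500.00       405.8112       811.6224
  3       375.00       274.1968       822.5903
  4    25,375.00    16,715.2985    66,861.1939
  Σ                 17,845.7569    68,945.8571
Price P = Σ PV = 17,845.7569.
Macaulay duration = Σ(t·PV) / P = 68,945.8571 / 17,845.7569 = 3.86343 years.

3.863 years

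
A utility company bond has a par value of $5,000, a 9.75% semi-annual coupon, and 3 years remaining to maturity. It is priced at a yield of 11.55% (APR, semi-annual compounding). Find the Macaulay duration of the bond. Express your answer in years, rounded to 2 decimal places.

Periodic yield y = 0.05775. Discount each cash flow and weight by its period:
  t   CF        PV=CF/(1+0.05775)^t    t·PV
  1       243.75       230.4420       230.4420
  2       243.75       217.8605       435.7211
  3       243.75       205.9660       617.8980
  4       243.75       194.7209       778.8835
  5       243.75       184.0897       920.4484
  6     5,243.75     3,744.0684    22,464.4104
  Σ                  4,777.1474    25,447.8033
Price P = Σ PV = 4,777.1474.
Macaulay duration = Σ(t·PV) / P = 25,447.8033 / 4,777.1474 = 5.32699 half-year periods.
In years: 5.32699 / 2 = 2.66349 years.

2.66 years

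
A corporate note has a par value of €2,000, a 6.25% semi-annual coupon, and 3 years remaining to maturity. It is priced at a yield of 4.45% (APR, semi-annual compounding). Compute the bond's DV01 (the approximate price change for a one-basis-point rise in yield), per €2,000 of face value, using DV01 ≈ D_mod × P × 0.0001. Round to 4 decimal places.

€0.5727

Periodic yield y = 0.02225.
  t   CF        PV=CF/(1+0.02225)^t    t·PV
  1        62.50        61.1396        61.1396
  2        62.50        59.8089       119.6178
  3        62.50        58.5071       175.5213
  4        62.50        57.2337       228.9347
  5        62.50        55.9879       279.9397
  6     2,062.50     1,807.3874    10,844.3242
  Σ                  2,100.0646    11,709.4773
P = 2,100.0646; D_Mac = 5.57577 half-year periods = 2.78789 yrs; D_mod = 2.72720 yrs.
DV01 ≈ 2.72720 × 2,100.0646 × 0.0001 = 0.572731.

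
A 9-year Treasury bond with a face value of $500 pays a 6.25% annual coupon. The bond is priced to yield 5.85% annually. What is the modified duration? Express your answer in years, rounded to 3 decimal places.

6.780 years

Periodic yield y = 0.0585. First find Macaulay duration:
  t   CF        PV=CF/(1+0.0585)^t    t·PV
  1        31.25        29.5229        29.5229
  2        31.25        27.8913        55.7825
  3        31.25        26.3498        79.0494
  4        31.25        24.8935        99.5741
  5        31.25        23.5177       117.5887
  6        31.25        22.2180       133.3080
  7        31.25        20.9901       146.9305
  8        31.25        19.8300       158.6401
  9       531.25       318.4793     2,866.3135
  Σ                    513.6926     3,686.7099
P = 513.6926; Macaulay duration = 3,686.7099 / 513.6926 = 7.17688 years.
Modified duration = D_Mac / (1 + y) = 7.17688 / 1.0585 = 6.78024 years.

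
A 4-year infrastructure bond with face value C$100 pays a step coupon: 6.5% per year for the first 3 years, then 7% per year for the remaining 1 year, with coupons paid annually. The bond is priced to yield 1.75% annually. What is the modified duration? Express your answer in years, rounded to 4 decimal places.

3.6174 years

Periodic yield y = 0.0175. First find Macaulay duration:
  t   CF        PV=CF/(1+0.0175)^t    t·PV
  1         6.50         6.3882         6.3882
  2         6.50         6.2783        12.5567
  3         6.50         6.1704        18.5111
  4       107.00        99.8266       399.3062
  Σ                    118.6635       436.7622
P = 118.6635; Macaulay duration = 436.7622 / 118.6635 = 3.68068 years.
Modified duration = D_Mac / (1 + y) = 3.68068 / 1.0175 = 3.61738 years.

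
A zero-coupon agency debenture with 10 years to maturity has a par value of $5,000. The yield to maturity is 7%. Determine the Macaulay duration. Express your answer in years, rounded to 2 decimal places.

10.00 years

A zero-coupon bond has a single cash flow at maturity, so its Macaulay duration equals its maturity: 10 years.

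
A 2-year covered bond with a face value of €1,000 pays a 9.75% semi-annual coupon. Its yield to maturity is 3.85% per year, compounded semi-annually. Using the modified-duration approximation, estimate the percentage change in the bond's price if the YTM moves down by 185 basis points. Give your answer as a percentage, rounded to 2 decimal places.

+3.40%

Periodic yield y = 0.01925. Modified duration first:
  t   CF        PV=CF/(1+0.01925)^t    t·PV
  1        48.75        47.8293        47.8293
  2        48.75        46.9260        93.8519
  3        48.75        46.0397       138.1191
  4     1,048.75       971.7378     3,886.9512
  Σ                  1,112.5327     4,166.7515
P = 1,112.5327; D_Mac = 3.74528 half-year periods = 1.87264 yrs; D_mod = 1.87264/(1+0.01925) = 1.83727 yrs.
ΔP/P ≈ -D_mod · Δy = -1.83727 × (-0.0185) = +0.033990 = +3.3990%.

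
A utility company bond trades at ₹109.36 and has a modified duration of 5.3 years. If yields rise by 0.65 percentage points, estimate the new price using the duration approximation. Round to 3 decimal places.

₹105.593

Duration approximation: ΔP/P ≈ -D_mod · Δy = -5.3 × (+0.0065) = -0.034450.
New price ≈ 109.36 × (1 - 0.034450) = 105.592548.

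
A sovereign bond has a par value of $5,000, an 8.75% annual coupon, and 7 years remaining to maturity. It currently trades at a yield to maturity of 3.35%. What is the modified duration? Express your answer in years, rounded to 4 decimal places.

Periodic yield y = 0.0335. First find Macaulay duration:
  t   CF        PV=CF/(1+0.0335)^t    t·PV
  1       437.50       423.3188       423.3188
  2       437.50       409.5973       819.1946
  3       437.50       396.3206     1,188.9617
  4       437.50       383.4742     1,533.8967
  5       437.50       371.0442     1,855.2210
  6       437.50       359.0171     2,154.1028
  7     5,437.50     4,317.4359    30,222.0516
  Σ                  6,660.2082    38,196.7473
P = 6,660.2082; Macaulay duration = 38,196.7473 / 6,660.2082 = 5.73507 years.
Modified duration = D_Mac / (1 + y) = 5.73507 / 1.0335 = 5.54917 years.

5.5492 years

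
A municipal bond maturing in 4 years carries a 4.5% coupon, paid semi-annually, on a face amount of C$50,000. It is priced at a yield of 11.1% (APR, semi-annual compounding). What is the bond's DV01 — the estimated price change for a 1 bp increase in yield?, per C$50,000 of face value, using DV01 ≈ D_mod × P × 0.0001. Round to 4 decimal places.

Periodic yield y = 0.0555.
  t   CF        PV=CF/(1+0.0555)^t    t·PV
  1     1,125.00     1,065.8456     1,065.8456
  2     1,125.00     1,009.8016     2,019.6032
  3     1,125.00       956.7045     2,870.1135
  4     1,125.00       906.3993     3,625.5973
  5     1,125.00       858.7393     4,293.6965
  6     1,125.00       813.5853     4,881.5118
  7     1,125.00       770.8056     5,395.6392
  8    51,125.00    33,186.9560   265,495.6482
  Σ                 39,568.8372   289,647.6551
P = 39,568.8372; D_Mac = 7.32010 half-year periods = 3.66005 yrs; D_mod = 3.46760 yrs.
DV01 ≈ 3.46760 × 39,568.8372 × 0.0001 = 13.720874.

C$13.7209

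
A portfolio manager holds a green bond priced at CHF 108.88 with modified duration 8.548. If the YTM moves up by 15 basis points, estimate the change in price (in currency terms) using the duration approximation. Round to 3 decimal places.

Duration approximation: ΔP/P ≈ -D_mod · Δy = -8.548 × (+0.0015) = -0.012822.
ΔP ≈ 108.88 × (-0.012822) = -1.39605936.

-CHF 1.396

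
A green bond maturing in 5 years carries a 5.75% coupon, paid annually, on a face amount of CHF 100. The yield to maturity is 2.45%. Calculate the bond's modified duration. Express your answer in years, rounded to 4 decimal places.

Periodic yield y = 0.0245. First find Macaulay duration:
  t   CF        PV=CF/(1+0.0245)^t    t·PV
  1         5.75         5.6125         5.6125
  2         5.75         5.4783        10.9566
  3         5.75         5.3473        16.0418
  4         5.75         5.2194        20.8776
  5       105.75        93.6959       468.4795
  Σ                    115.3533       521.9679
P = 115.3533; Macaulay duration = 521.9679 / 115.3533 = 4.52495 years.
Modified duration = D_Mac / (1 + y) = 4.52495 / 1.0245 = 4.41674 years.

4.4167 years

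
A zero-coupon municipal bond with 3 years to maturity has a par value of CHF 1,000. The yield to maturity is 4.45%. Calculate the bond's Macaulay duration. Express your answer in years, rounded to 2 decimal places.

A zero-coupon bond has a single cash flow at maturity, so its Macaulay duration equals its maturity: 3 years.

3.00 years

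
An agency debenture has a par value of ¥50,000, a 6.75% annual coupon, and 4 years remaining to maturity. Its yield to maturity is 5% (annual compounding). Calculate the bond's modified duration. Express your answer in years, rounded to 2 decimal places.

Periodic yield y = 0.05. First find Macaulay duration:
  t   CF        PV=CF/(1+0.05)^t    t·PV
  1     3,375.00     3,214.2857     3,214.2857
  2     3,375.00     3,061.2245     6,122.4490
  3     3,375.00     2,915.4519     8,746.3557
  4    53,375.00    43,911.7446   175,646.9784
  Σ                 53,102.7067   193,730.0687
P = 53,102.7067; Macaulay duration = 193,730.0687 / 53,102.7067 = 3.64821 years.
Modified duration = D_Mac / (1 + y) = 3.64821 / 1.05 = 3.47449 years.

3.47 years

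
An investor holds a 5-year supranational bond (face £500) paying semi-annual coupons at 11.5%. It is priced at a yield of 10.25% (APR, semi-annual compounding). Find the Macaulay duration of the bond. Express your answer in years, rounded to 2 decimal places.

Periodic yield y = 0.05125. Discount each cash flow and weight by its period:
  t   CF        PV=CF/(1+0.05125)^t    t·PV
  1        28.75        27.3484        27.3484
  2        28.75        26.0151        52.0302
  3        28.75        24.7468        74.2405
  4        28.75        23.5404        94.1616
  5        28.75        22.3928       111.9638
  6        28.75        21.3011       127.8065
  7        28.75        20.2626       141.8384
  8        28.75        19.2748       154.1984
  9        28.75        18.3351       165.0161
  10      528.75       320.7675     3,207.6745
  Σ                    523.9846     4,156.2785
Price P = Σ PV = 523.9846.
Macaulay duration = Σ(t·PV) / P = 4,156.2785 / 523.9846 = 7.93206 half-year periods.
In years: 7.93206 / 2 = 3.96603 years.

3.97 years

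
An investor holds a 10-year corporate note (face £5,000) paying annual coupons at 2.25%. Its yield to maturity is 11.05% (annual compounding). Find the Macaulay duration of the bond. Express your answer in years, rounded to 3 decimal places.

8.535 years

Periodic yield y = 0.1105. Discount each cash flow and weight by its year:
  t   CF        PV=CF/(1+0.1105)^t    t·PV
  1       112.50       101.3057       101.3057
  2       112.50        91.2253       182.4506
  3       112.50        82.1480       246.4439
  4       112.50        73.9739       295.8954
  5       112.50        66.6131       333.0655
  6       112.50        59.9848       359.9087
  7       112.50        54.0160       378.1121
  8       112.50        48.6412       389.1294
  9       112.50        43.8011       394.2103
  10    5,112.50     1,792.4527    17,924.5265
  Σ                  2,414.1618    20,605.0483
Price P = Σ PV = 2,414.1618.
Macaulay duration = Σ(t·PV) / P = 20,605.0483 / 2,414.1618 = 8.53507 years.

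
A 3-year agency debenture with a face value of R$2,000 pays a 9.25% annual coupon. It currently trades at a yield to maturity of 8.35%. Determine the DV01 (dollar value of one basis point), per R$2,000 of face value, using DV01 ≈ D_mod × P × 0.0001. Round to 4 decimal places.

R$0.5205

Periodic yield y = 0.0835.
  t   CF        PV=CF/(1+0.0835)^t    t·PV
  1       185.00       170.7430       170.7430
  2       185.00       157.5846       315.1693
  3     2,185.00     1,717.7687     5,153.3062
  Σ                  2,046.0963     5,639.2185
P = 2,046.0963; D_Mac = 2.75609 yrs; D_mod = 2.54369 yrs.
DV01 ≈ 2.54369 × 2,046.0963 × 0.0001 = 0.520463.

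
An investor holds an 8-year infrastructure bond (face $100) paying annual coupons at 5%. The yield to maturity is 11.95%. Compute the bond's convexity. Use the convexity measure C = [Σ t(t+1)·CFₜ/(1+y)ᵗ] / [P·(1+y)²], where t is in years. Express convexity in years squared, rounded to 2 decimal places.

With y = 0.1195:
  t   CF        PV=CF/(1+0.1195)^t    t·PV        t(t+1)·PV
  1         5.00         4.4663         4.4663           8.9326
  2         5.00         3.9895         7.9791          23.9372
  3         5.00         3.5637        10.6910          42.7641
  4         5.00         3.1833        12.7331          63.6654
  5         5.00         2.8435        14.2174          85.3043
  6         5.00         2.5400        15.2397         106.6780
  7         5.00         2.2688        15.8818         127.0543
  8       105.00        42.5595       340.4760       3,064.2840
  Σ                     65.4145       421.6843       3,522.6197
P = 65.4145.
Convexity = Σ t(t+1)·PV / [P·(1+y)²] = 3,522.6197 / (65.4145 × 1.253280) = 42.96784.

42.97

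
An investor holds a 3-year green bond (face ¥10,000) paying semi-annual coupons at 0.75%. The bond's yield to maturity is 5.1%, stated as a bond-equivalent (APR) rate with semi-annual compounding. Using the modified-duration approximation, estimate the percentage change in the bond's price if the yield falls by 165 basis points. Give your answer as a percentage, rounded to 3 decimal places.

Periodic yield y = 0.0255. Modified duration first:
  t   CF        PV=CF/(1+0.0255)^t    t·PV
  1        37.50        36.5675        36.5675
  2        37.50        35.6582        71.3165
  3        37.50        34.7716       104.3147
  4        37.50        33.9069       135.6278
  5        37.50        33.0638       165.3191
  6    10,037.50     8,630.0154    51,780.0923
  Σ                  8,803.9835    52,293.2379
P = 8,803.9835; D_Mac = 5.93972 half-year periods = 2.96986 yrs; D_mod = 2.96986/(1+0.0255) = 2.89601 yrs.
ΔP/P ≈ -D_mod · Δy = -2.89601 × (-0.0165) = +0.047784 = +4.7784%.

+4.778%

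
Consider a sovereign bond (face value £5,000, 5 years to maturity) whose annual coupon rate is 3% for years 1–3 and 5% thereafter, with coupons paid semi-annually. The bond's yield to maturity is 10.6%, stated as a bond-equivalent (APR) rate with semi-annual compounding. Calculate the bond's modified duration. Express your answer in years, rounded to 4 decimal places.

Periodic yield y = 0.053. First find Macaulay duration:
  t   CF        PV=CF/(1+0.053)^t    t·PV
  1        75.00        71.2251        71.2251
  2        75.00        67.6401       135.2803
  3        75.00        64.2357       192.7070
  4        75.00        61.0025       244.0101
  5        75.00        57.9321       289.6606
  6        75.00        55.0163       330.0975
  7       125.00        87.0786       609.5502
  8       125.00        82.6957       661.5658
  9       125.00        78.5334       706.8010
  10    5,125.00     3,057.8076    30,578.0762
  Σ                  3,683.1671    33,818.9737
P = 3,683.1671; Macaulay duration = 33,818.9737 / 3,683.1671 = 9.18204 half-year periods = 4.59102 years.
Modified duration = D_Mac / (1 + y) = 4.59102 / 1.053 = 4.35994 years.

4.3599 years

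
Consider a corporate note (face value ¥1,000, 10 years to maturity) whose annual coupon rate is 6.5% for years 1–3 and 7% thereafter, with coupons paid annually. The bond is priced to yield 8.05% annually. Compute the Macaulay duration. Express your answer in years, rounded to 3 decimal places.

Periodic yield y = 0.0805. Discount each cash flow and weight by its year:
  t   CF        PV=CF/(1+0.0805)^t    t·PV
  1        65.00        60.1573        60.1573
  2        65.00        55.6755       111.3509
  3        65.00        51.5275       154.5825
  4        70.00        51.3569       205.4277
  5        70.00        47.5307       237.6535
  6        70.00        43.9895       263.9372
  7        70.00        40.7122       284.9854
  8        70.00        37.6790       301.4323
  9        70.00        34.8719       313.8467
  10    1,070.00       493.3283     4,933.2834
  Σ                    916.8289     6,866.6571
Price P = Σ PV = 916.8289.
Macaulay duration = Σ(t·PV) / P = 6,866.6571 / 916.8289 = 7.48957 years.

7.490 years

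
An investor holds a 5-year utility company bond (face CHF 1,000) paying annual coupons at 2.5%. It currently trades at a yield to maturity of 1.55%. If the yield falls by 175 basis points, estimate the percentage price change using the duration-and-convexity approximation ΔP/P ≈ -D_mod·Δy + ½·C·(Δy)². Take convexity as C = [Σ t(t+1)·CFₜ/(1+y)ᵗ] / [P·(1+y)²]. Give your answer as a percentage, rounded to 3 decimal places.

With y = 0.0155:
  t   CF        PV=CF/(1+0.0155)^t    t·PV        t(t+1)·PV
  1        25.00        24.6184        24.6184          49.2368
  2        25.00        24.2427        48.4853         145.4559
  3        25.00        23.8726        71.6179         286.4715
  4        25.00        23.5082        94.0330         470.1650
  5     1,025.00       949.1268     4,745.6339      28,473.8034
  Σ                  1,045.3687     4,984.3885      29,425.1326
P = 1,045.3687; D_Mac = 4.76807 yrs; D_mod = 4.69529 yrs; C = 27.29538.
Duration effect: -4.69529 × (-0.0175) = +0.082168
Convexity effect: 0.5 × 27.29538 × (-0.0175)² = +0.0041796
ΔP/P ≈ +0.082168 + 0.0041796 = +0.086347 = +8.6347%.

+8.635%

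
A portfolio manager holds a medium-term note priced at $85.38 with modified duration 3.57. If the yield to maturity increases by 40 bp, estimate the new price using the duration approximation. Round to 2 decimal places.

$84.16

Duration approximation: ΔP/P ≈ -D_mod · Δy = -3.57 × (+0.004) = -0.014280.
New price ≈ 85.38 × (1 - 0.014280) = 84.1607736.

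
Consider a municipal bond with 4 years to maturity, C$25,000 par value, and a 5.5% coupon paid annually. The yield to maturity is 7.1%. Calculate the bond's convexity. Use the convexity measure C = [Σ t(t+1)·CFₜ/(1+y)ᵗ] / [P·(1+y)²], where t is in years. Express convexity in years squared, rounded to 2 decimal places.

With y = 0.071:
  t   CF        PV=CF/(1+0.071)^t    t·PV        t(t+1)·PV
  1     1,375.00     1,283.8469     1,283.8469       2,567.6937
  2     1,375.00     1,198.7366     2,397.4732       7,192.4195
  3     1,375.00     1,119.2685     3,357.8055      13,431.2221
  4    26,375.00    20,046.3166    80,185.2664     400,926.3319
  Σ                 23,648.1686    87,224.3919     424,117.6672
P = 23,648.1686.
Convexity = Σ t(t+1)·PV / [P·(1+y)²] = 424,117.6672 / (23,648.1686 × 1.147041) = 15.63543.

15.64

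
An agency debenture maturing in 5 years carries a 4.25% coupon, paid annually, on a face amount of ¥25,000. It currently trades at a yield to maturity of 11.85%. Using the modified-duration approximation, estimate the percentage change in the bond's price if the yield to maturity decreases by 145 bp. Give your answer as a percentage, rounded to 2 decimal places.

+5.87%

Periodic yield y = 0.1185. Modified duration first:
  t   CF        PV=CF/(1+0.1185)^t    t·PV
  1     1,062.50       949.9329       949.9329
  2     1,062.50       849.2919     1,698.5837
  3     1,062.50       759.3132     2,277.9397
  4     1,062.50       678.8674     2,715.4698
  5    26,062.50    14,887.9921    74,439.9606
  Σ                 18,125.3976    82,081.8868
P = 18,125.3976; D_Mac = 4.52856 yrs; D_mod = 4.52856/(1+0.1185) = 4.04878 yrs.
ΔP/P ≈ -D_mod · Δy = -4.04878 × (-0.0145) = +0.058707 = +5.8707%.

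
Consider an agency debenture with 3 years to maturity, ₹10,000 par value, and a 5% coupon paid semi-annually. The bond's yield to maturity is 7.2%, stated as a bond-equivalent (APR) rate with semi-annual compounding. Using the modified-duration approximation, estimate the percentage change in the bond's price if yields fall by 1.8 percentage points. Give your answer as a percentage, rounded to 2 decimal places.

+4.89%

Periodic yield y = 0.036. Modified duration first:
  t   CF        PV=CF/(1+0.036)^t    t·PV
  1       250.00       241.3127       241.3127
  2       250.00       232.9274       465.8547
  3       250.00       224.8334       674.5001
  4       250.00       217.0206       868.0825
  5       250.00       209.4794     1,047.3968
  6    10,250.00     8,290.2062    49,741.2372
  Σ                  9,415.7796    53,038.3840
P = 9,415.7796; D_Mac = 5.63293 half-year periods = 2.81646 yrs; D_mod = 2.81646/(1+0.036) = 2.71859 yrs.
ΔP/P ≈ -D_mod · Δy = -2.71859 × (-0.018) = +0.048935 = +4.8935%.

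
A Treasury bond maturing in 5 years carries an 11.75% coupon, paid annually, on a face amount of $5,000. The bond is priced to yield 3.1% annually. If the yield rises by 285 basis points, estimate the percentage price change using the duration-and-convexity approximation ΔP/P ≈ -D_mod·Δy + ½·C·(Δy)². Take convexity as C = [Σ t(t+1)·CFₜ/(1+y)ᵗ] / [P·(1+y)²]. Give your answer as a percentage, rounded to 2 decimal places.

With y = 0.031:
  t   CF        PV=CF/(1+0.031)^t    t·PV        t(t+1)·PV
  1       587.50       569.8351       569.8351       1,139.6702
  2       587.50       552.7014     1,105.4027       3,316.2082
  3       587.50       536.0828     1,608.2484       6,432.9936
  4       587.50       519.9639     2,079.8557      10,399.2784
  5     5,587.50     4,796.4974    23,982.4868     143,894.9208
  Σ                  6,975.0806    29,345.8287     165,183.0713
P = 6,975.0806; D_Mac = 4.20724 yrs; D_mod = 4.08074 yrs; C = 22.27917.
Duration effect: -4.08074 × (+0.0285) = -0.116301
Convexity effect: 0.5 × 22.27917 × (0.0285)² = +0.0090481
ΔP/P ≈ -0.116301 + 0.0090481 = -0.107253 = -10.7253%.

-10.73%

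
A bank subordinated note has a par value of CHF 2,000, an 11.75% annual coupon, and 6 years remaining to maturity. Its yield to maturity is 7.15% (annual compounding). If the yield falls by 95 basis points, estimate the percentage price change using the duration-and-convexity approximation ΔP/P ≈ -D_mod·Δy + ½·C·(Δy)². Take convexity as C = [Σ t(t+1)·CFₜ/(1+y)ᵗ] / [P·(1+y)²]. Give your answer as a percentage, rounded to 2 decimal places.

+4.34%

With y = 0.0715:
  t   CF        PV=CF/(1+0.0715)^t    t·PV        t(t+1)·PV
  1       235.00       219.3187       219.3187         438.6374
  2       235.00       204.6838       409.3676       1,228.1029
  3       235.00       191.0255       573.0765       2,292.3060
  4       235.00       178.2786       713.1143       3,565.5716
  5       235.00       166.3822       831.9112       4,991.4674
  6     2,235.00     1,476.8095     8,860.8570      62,025.9987
  Σ                  2,436.4983    11,607.6453      74,542.0839
P = 2,436.4983; D_Mac = 4.76407 yrs; D_mod = 4.44617 yrs; C = 26.64717.
Duration effect: -4.44617 × (-0.0095) = +0.042239
Convexity effect: 0.5 × 26.64717 × (-0.0095)² = +0.0012025
ΔP/P ≈ +0.042239 + 0.0012025 = +0.043441 = +4.3441%.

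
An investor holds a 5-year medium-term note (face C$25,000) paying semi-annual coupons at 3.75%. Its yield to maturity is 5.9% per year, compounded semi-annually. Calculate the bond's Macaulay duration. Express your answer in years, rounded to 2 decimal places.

Periodic yield y = 0.0295. Discount each cash flow and weight by its period:
  t   CF        PV=CF/(1+0.0295)^t    t·PV
  1       468.75       455.3181       455.3181
  2       468.75       442.2711       884.5422
  3       468.75       429.5980     1,288.7939
  4       468.75       417.2880     1,669.1519
  5       468.75       405.3307     2,026.6536
  6       468.75       393.7161     2,362.2966
  7       468.75       382.4343     2,677.0400
  8       468.75       371.4758     2,971.8060
  9       468.75       360.8312     3,247.4811
  10   25,468.75    19,043.3838   190,433.8383
  Σ                 22,701.6471   208,016.9219
Price P = Σ PV = 22,701.6471.
Macaulay duration = Σ(t·PV) / P = 208,016.9219 / 22,701.6471 = 9.16308 half-year periods.
In years: 9.16308 / 2 = 4.58154 years.

4.58 years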